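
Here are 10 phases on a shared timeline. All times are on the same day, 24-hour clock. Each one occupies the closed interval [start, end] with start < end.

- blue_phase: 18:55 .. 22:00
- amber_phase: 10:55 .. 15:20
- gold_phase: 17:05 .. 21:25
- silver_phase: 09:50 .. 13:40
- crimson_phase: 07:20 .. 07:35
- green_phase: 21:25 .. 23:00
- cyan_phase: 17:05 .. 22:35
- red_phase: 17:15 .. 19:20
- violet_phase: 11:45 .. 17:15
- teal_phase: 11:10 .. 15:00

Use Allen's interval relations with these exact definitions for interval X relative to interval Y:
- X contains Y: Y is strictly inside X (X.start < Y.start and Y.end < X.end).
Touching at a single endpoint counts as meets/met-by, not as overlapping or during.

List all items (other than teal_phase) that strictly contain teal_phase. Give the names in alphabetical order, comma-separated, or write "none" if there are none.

amber_phase

Target teal_phase = [11:10, 15:00].
amber_phase [10:55, 15:20] → contains → yes.
blue_phase [18:55, 22:00] → after → no.
crimson_phase [07:20, 07:35] → before → no.
cyan_phase [17:05, 22:35] → after → no.
gold_phase [17:05, 21:25] → after → no.
green_phase [21:25, 23:00] → after → no.
red_phase [17:15, 19:20] → after → no.
silver_phase [09:50, 13:40] → overlaps → no.
violet_phase [11:45, 17:15] → overlapped-by → no.
Result: amber_phase.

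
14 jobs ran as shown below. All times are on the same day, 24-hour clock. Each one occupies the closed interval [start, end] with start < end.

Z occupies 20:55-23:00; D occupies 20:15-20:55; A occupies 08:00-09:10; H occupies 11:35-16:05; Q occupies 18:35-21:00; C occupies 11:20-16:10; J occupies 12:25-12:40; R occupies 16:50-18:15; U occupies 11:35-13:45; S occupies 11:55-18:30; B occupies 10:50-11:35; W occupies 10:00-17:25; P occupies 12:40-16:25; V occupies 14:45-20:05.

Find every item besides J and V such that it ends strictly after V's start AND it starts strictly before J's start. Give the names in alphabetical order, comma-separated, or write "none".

C, H, S, W

Conditions: its end is strictly after V's start (X.end > 14:45) AND its start is strictly before J's start (X.start < 12:25).
A: end 09:10 > 14:45? ✗; start 08:00 < 12:25? ✓ → no.
B: end 11:35 > 14:45? ✗; start 10:50 < 12:25? ✓ → no.
C: end 16:10 > 14:45? ✓; start 11:20 < 12:25? ✓ → yes.
D: end 20:55 > 14:45? ✓; start 20:15 < 12:25? ✗ → no.
H: end 16:05 > 14:45? ✓; start 11:35 < 12:25? ✓ → yes.
P: end 16:25 > 14:45? ✓; start 12:40 < 12:25? ✗ → no.
Q: end 21:00 > 14:45? ✓; start 18:35 < 12:25? ✗ → no.
R: end 18:15 > 14:45? ✓; start 16:50 < 12:25? ✗ → no.
S: end 18:30 > 14:45? ✓; start 11:55 < 12:25? ✓ → yes.
U: end 13:45 > 14:45? ✗; start 11:35 < 12:25? ✓ → no.
W: end 17:25 > 14:45? ✓; start 10:00 < 12:25? ✓ → yes.
Z: end 23:00 > 14:45? ✓; start 20:55 < 12:25? ✗ → no.
Result: C, H, S, W.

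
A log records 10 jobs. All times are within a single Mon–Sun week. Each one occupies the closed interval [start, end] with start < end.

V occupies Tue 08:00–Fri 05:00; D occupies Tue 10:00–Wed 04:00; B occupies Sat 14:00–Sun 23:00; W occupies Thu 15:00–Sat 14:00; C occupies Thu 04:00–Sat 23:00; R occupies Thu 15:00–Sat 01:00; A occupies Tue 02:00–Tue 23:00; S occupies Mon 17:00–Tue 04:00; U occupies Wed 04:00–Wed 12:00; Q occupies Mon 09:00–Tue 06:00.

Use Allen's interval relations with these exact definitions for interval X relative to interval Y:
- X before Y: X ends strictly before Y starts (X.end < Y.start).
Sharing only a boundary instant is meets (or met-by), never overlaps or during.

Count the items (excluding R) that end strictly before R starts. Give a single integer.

Target R = [Thu 15:00, Sat 01:00].
A [Tue 02:00, Tue 23:00] → before → counts.
B [Sat 14:00, Sun 23:00] → after → no.
C [Thu 04:00, Sat 23:00] → contains → no.
D [Tue 10:00, Wed 04:00] → before → counts.
Q [Mon 09:00, Tue 06:00] → before → counts.
S [Mon 17:00, Tue 04:00] → before → counts.
U [Wed 04:00, Wed 12:00] → before → counts.
V [Tue 08:00, Fri 05:00] → overlaps → no.
W [Thu 15:00, Sat 14:00] → started-by → no.
Total: 5.

5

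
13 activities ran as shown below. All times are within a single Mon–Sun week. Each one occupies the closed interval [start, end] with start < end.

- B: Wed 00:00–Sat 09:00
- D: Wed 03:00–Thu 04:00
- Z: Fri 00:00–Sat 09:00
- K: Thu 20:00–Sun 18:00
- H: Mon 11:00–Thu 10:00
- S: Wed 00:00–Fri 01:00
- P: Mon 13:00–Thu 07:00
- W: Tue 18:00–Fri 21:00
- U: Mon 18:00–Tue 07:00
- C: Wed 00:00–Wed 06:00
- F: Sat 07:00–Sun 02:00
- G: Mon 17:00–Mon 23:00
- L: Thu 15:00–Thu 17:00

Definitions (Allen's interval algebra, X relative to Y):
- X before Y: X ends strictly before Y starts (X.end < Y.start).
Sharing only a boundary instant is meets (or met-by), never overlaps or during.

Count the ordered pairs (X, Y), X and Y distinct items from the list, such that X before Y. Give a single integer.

39

Checking all 156 ordered pairs for relation 'before'; matching pairs in alphabetical order:
(C, F): C before F ✓
(C, K): C before K ✓
(C, L): C before L ✓
(C, Z): C before Z ✓
(D, F): D before F ✓
(D, K): D before K ✓
(D, L): D before L ✓
(D, Z): D before Z ✓
(G, B): G before B ✓
(G, C): G before C ✓
(G, D): G before D ✓
(G, F): G before F ✓
(G, K): G before K ✓
(G, L): G before L ✓
(G, S): G before S ✓
(G, W): G before W ✓
(G, Z): G before Z ✓
(H, F): H before F ✓
(H, K): H before K ✓
(H, L): H before L ✓
(H, Z): H before Z ✓
(L, F): L before F ✓
(L, K): L before K ✓
(L, Z): L before Z ✓
... plus 15 further pairs not listed.
Count: 39.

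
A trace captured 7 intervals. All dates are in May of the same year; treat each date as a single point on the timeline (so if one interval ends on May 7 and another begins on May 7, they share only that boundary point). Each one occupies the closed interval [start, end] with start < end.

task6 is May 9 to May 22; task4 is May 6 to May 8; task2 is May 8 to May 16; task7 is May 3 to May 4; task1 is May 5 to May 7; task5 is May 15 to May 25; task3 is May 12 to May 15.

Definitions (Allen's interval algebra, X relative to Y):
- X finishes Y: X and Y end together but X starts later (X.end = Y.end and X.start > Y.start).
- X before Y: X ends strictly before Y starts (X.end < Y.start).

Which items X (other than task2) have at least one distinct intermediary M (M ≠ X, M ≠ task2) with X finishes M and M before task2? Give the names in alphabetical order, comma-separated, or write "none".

Target task2 = [May 8, May 16].
Intermediaries M with M before task2: task1, task7.
Via task1 — items with X finishes task1: none.
Via task7 — items with X finishes task7: none.
Union: none.

none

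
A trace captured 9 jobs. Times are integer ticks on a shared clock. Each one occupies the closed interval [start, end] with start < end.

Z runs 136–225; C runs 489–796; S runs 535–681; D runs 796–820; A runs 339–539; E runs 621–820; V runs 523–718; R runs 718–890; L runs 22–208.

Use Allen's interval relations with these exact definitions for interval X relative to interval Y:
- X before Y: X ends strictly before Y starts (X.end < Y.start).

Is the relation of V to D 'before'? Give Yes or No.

Yes

V = [523, 718], D = [796, 820].
Actual relation of V to D: before.
Asked whether 'before' holds → Yes.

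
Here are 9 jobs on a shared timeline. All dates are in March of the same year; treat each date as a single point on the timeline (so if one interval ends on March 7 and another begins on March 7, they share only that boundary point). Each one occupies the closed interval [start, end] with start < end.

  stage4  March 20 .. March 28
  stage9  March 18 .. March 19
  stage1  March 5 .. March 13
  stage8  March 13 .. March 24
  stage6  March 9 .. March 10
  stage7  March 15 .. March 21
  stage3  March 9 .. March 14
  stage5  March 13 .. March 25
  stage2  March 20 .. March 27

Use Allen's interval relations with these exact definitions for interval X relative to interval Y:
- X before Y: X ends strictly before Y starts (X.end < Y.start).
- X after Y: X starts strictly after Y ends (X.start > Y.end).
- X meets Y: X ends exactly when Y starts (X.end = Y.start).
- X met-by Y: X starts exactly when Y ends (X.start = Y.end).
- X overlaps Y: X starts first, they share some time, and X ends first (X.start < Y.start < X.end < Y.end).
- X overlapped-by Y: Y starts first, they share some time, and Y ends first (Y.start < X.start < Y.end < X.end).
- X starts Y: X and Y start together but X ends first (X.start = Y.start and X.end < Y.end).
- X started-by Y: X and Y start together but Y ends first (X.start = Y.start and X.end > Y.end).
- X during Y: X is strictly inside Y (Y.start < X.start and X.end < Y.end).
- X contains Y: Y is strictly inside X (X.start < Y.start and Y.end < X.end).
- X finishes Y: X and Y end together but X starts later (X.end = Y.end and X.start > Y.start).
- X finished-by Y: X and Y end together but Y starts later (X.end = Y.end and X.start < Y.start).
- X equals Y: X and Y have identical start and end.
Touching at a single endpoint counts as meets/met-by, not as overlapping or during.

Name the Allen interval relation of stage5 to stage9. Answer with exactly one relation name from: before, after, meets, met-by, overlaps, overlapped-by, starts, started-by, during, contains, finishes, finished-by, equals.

stage5 = [March 13, March 25]; stage9 = [March 18, March 19].
Compare endpoints: stage5.start < stage9.start, stage5.start < stage9.end, stage5.end > stage9.start, stage5.end > stage9.end.
That pattern is 'contains'.

contains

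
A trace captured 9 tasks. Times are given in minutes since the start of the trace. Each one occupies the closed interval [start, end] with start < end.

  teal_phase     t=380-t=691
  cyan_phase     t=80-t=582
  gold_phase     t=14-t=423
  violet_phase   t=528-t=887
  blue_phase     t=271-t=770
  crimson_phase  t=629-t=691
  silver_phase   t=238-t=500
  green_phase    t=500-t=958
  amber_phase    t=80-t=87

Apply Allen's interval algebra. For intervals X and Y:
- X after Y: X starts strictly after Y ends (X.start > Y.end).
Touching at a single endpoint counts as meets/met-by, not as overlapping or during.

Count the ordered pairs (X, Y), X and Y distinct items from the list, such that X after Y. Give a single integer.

12

Checking all 72 ordered pairs for relation 'after'; matching pairs in alphabetical order:
(blue_phase, amber_phase): blue_phase after amber_phase ✓
(crimson_phase, amber_phase): crimson_phase after amber_phase ✓
(crimson_phase, cyan_phase): crimson_phase after cyan_phase ✓
(crimson_phase, gold_phase): crimson_phase after gold_phase ✓
(crimson_phase, silver_phase): crimson_phase after silver_phase ✓
(green_phase, amber_phase): green_phase after amber_phase ✓
(green_phase, gold_phase): green_phase after gold_phase ✓
(silver_phase, amber_phase): silver_phase after amber_phase ✓
(teal_phase, amber_phase): teal_phase after amber_phase ✓
(violet_phase, amber_phase): violet_phase after amber_phase ✓
(violet_phase, gold_phase): violet_phase after gold_phase ✓
(violet_phase, silver_phase): violet_phase after silver_phase ✓
Count: 12.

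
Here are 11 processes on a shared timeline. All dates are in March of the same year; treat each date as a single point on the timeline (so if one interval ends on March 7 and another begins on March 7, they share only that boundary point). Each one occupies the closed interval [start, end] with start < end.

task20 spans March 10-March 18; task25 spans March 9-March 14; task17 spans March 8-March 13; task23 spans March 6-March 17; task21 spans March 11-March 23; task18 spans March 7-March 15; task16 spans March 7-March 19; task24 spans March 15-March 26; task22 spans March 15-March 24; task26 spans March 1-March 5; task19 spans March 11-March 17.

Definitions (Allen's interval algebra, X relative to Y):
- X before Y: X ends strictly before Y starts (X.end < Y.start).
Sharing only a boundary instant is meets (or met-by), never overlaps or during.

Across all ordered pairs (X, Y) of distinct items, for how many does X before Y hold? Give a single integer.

14

Checking all 110 ordered pairs for relation 'before'; matching pairs in alphabetical order:
(task17, task22): task17 before task22 ✓
(task17, task24): task17 before task24 ✓
(task25, task22): task25 before task22 ✓
(task25, task24): task25 before task24 ✓
(task26, task16): task26 before task16 ✓
(task26, task17): task26 before task17 ✓
(task26, task18): task26 before task18 ✓
(task26, task19): task26 before task19 ✓
(task26, task20): task26 before task20 ✓
(task26, task21): task26 before task21 ✓
(task26, task22): task26 before task22 ✓
(task26, task23): task26 before task23 ✓
(task26, task24): task26 before task24 ✓
(task26, task25): task26 before task25 ✓
Count: 14.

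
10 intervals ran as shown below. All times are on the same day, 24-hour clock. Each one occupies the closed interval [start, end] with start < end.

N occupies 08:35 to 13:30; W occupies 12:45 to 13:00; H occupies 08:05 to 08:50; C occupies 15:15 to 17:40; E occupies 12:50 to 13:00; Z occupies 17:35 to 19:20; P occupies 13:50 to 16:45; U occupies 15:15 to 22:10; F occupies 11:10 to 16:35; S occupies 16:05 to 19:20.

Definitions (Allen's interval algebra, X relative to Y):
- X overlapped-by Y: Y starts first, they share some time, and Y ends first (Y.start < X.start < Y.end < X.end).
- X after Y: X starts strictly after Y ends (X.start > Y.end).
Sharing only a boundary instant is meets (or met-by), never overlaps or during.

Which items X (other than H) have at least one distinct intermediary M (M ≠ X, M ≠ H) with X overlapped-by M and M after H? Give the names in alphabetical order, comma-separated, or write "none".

C, P, S, U, Z

Target H = [08:05, 08:50].
Intermediaries M with M after H: C, E, F, P, S, U, W, Z.
Via C — items with X overlapped-by C: S, Z.
Via E — items with X overlapped-by E: none.
Via F — items with X overlapped-by F: C, P, S, U.
Via P — items with X overlapped-by P: C, S, U.
Via S — items with X overlapped-by S: none.
Via U — items with X overlapped-by U: none.
Via W — items with X overlapped-by W: none.
Via Z — items with X overlapped-by Z: none.
Union: C, P, S, U, Z.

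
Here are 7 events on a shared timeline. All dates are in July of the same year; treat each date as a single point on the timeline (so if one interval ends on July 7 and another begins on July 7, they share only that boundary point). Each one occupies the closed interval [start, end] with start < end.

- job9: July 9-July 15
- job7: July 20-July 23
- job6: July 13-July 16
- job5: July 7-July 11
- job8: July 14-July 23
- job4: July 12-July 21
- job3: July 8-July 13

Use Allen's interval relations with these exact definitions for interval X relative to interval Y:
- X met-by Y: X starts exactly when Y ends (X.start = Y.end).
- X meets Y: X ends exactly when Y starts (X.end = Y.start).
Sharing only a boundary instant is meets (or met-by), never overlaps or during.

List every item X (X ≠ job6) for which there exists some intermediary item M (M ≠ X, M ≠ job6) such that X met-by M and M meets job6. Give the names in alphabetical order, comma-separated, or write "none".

none

Target job6 = [July 13, July 16].
Intermediaries M with M meets job6: job3.
Via job3 — items with X met-by job3: none.
Union: none.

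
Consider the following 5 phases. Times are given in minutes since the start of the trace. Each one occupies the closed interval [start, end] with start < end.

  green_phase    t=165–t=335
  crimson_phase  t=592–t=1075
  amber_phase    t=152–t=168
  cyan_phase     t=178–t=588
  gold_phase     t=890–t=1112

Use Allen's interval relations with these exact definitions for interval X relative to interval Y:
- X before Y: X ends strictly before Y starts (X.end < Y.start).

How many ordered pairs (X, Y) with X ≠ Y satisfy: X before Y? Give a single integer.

7

Checking all 20 ordered pairs for relation 'before'; matching pairs in alphabetical order:
(amber_phase, crimson_phase): amber_phase before crimson_phase ✓
(amber_phase, cyan_phase): amber_phase before cyan_phase ✓
(amber_phase, gold_phase): amber_phase before gold_phase ✓
(cyan_phase, crimson_phase): cyan_phase before crimson_phase ✓
(cyan_phase, gold_phase): cyan_phase before gold_phase ✓
(green_phase, crimson_phase): green_phase before crimson_phase ✓
(green_phase, gold_phase): green_phase before gold_phase ✓
Count: 7.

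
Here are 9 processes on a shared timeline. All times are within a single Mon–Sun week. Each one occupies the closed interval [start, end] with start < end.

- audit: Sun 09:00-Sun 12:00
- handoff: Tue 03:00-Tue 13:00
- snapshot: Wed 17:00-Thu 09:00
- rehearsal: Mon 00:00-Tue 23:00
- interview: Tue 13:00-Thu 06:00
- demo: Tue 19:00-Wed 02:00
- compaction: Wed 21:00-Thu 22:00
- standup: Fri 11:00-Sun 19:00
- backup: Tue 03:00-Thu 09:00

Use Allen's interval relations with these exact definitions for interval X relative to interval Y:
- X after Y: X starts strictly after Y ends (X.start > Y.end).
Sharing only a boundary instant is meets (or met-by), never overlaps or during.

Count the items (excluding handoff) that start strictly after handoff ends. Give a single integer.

Target handoff = [Tue 03:00, Tue 13:00].
audit [Sun 09:00, Sun 12:00] → after → counts.
backup [Tue 03:00, Thu 09:00] → started-by → no.
compaction [Wed 21:00, Thu 22:00] → after → counts.
demo [Tue 19:00, Wed 02:00] → after → counts.
interview [Tue 13:00, Thu 06:00] → met-by → no.
rehearsal [Mon 00:00, Tue 23:00] → contains → no.
snapshot [Wed 17:00, Thu 09:00] → after → counts.
standup [Fri 11:00, Sun 19:00] → after → counts.
Total: 5.

5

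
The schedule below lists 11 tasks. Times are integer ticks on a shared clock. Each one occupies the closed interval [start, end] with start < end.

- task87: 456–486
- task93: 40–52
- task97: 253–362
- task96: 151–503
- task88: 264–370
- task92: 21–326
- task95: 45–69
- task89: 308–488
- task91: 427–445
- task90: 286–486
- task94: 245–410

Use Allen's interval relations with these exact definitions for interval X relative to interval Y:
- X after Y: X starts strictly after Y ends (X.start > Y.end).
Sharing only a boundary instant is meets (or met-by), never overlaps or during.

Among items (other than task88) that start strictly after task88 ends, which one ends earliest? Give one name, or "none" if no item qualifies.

task91

Target task88 = [264, 370].
task87 [456, 486] → after → candidate.
task89 [308, 488] → overlapped-by → excluded.
task90 [286, 486] → overlapped-by → excluded.
task91 [427, 445] → after → candidate.
task92 [21, 326] → overlaps → excluded.
task93 [40, 52] → before → excluded.
task94 [245, 410] → contains → excluded.
task95 [45, 69] → before → excluded.
task96 [151, 503] → contains → excluded.
task97 [253, 362] → overlaps → excluded.
Among candidates, earliest end is 445 → task91.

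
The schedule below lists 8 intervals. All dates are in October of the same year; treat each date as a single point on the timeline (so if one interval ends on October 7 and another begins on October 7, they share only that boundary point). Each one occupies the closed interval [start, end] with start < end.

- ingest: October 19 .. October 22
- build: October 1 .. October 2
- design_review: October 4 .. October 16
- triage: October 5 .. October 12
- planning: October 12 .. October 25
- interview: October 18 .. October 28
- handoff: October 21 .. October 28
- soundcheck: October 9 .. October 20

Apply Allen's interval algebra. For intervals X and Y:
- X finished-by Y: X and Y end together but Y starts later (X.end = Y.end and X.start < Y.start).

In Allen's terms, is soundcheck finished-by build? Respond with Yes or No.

soundcheck = [October 9, October 20], build = [October 1, October 2].
Actual relation of soundcheck to build: after.
Asked whether 'finished-by' holds → No.

No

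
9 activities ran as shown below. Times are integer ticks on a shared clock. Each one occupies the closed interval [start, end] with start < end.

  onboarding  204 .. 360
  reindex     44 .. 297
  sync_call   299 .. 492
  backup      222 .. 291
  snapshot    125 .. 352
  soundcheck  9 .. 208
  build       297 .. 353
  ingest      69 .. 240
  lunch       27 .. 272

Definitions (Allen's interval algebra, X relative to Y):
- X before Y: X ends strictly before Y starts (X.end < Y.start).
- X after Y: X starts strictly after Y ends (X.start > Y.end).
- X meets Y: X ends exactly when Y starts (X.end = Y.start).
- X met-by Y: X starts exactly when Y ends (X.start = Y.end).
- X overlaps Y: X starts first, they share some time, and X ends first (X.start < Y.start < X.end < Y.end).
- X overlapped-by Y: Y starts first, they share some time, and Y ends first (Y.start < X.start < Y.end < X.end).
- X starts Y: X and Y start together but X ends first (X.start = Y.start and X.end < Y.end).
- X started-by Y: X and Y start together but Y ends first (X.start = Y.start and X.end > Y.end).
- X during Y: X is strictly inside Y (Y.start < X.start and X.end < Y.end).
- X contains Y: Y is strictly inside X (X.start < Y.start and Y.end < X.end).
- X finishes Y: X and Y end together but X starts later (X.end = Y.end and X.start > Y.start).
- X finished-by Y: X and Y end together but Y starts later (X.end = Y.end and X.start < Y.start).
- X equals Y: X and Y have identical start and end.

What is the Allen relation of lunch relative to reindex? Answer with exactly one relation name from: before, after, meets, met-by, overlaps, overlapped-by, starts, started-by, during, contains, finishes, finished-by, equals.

overlaps

lunch = [27, 272]; reindex = [44, 297].
Compare endpoints: lunch.start < reindex.start, lunch.start < reindex.end, lunch.end > reindex.start, lunch.end < reindex.end.
That pattern is 'overlaps'.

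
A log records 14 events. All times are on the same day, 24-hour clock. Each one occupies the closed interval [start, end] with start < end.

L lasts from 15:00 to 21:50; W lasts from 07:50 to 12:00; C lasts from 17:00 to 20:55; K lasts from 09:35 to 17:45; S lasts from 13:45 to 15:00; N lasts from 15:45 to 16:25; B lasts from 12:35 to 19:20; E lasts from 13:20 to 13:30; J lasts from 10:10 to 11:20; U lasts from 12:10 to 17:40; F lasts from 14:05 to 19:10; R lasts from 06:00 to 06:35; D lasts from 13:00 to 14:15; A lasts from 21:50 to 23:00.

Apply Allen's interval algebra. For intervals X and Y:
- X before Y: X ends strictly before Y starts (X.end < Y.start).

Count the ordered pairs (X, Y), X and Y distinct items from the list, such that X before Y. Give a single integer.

53

Checking all 182 ordered pairs for relation 'before'; matching pairs in alphabetical order:
(B, A): B before A ✓
(C, A): C before A ✓
(D, A): D before A ✓
(D, C): D before C ✓
(D, L): D before L ✓
(D, N): D before N ✓
(E, A): E before A ✓
(E, C): E before C ✓
(E, F): E before F ✓
(E, L): E before L ✓
(E, N): E before N ✓
(E, S): E before S ✓
(F, A): F before A ✓
(J, A): J before A ✓
(J, B): J before B ✓
(J, C): J before C ✓
(J, D): J before D ✓
(J, E): J before E ✓
(J, F): J before F ✓
(J, L): J before L ✓
(J, N): J before N ✓
(J, S): J before S ✓
(J, U): J before U ✓
(K, A): K before A ✓
... plus 29 further pairs not listed.
Count: 53.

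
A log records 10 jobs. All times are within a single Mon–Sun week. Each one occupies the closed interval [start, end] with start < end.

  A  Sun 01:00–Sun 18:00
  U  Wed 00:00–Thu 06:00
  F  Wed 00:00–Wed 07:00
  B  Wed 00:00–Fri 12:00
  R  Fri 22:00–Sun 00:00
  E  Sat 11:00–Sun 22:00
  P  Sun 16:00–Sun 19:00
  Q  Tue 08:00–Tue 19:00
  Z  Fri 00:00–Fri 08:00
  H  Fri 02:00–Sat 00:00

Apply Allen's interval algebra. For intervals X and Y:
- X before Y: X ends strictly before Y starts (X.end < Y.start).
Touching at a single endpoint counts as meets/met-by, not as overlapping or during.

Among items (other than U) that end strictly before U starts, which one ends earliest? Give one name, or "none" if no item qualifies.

Q

Target U = [Wed 00:00, Thu 06:00].
A [Sun 01:00, Sun 18:00] → after → excluded.
B [Wed 00:00, Fri 12:00] → started-by → excluded.
E [Sat 11:00, Sun 22:00] → after → excluded.
F [Wed 00:00, Wed 07:00] → starts → excluded.
H [Fri 02:00, Sat 00:00] → after → excluded.
P [Sun 16:00, Sun 19:00] → after → excluded.
Q [Tue 08:00, Tue 19:00] → before → candidate.
R [Fri 22:00, Sun 00:00] → after → excluded.
Z [Fri 00:00, Fri 08:00] → after → excluded.
Among candidates, earliest end is Tue 19:00 → Q.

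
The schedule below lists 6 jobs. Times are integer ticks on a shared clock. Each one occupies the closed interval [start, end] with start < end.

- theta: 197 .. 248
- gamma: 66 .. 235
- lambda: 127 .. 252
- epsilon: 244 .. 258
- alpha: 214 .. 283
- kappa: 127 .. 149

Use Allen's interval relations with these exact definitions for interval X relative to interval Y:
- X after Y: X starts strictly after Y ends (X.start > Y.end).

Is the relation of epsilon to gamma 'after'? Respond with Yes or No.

epsilon = [244, 258], gamma = [66, 235].
Actual relation of epsilon to gamma: after.
Asked whether 'after' holds → Yes.

Yes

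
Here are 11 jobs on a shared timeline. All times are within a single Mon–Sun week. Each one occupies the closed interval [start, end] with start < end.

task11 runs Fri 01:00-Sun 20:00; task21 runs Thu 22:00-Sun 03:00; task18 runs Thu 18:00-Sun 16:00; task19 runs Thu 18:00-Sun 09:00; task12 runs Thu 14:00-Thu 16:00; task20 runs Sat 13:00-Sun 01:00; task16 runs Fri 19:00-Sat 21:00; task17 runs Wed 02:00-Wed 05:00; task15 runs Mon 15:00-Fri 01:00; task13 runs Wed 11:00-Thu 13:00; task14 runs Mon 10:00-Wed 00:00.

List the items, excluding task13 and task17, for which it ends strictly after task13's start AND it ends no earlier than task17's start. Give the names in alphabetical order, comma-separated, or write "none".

task11, task12, task15, task16, task18, task19, task20, task21

Conditions: its end is strictly after task13's start (X.end > Wed 11:00) AND its end is no earlier than task17's start (X.end >= Wed 02:00).
task11: end Sun 20:00 > Wed 11:00? ✓; end Sun 20:00 >= Wed 02:00? ✓ → yes.
task12: end Thu 16:00 > Wed 11:00? ✓; end Thu 16:00 >= Wed 02:00? ✓ → yes.
task14: end Wed 00:00 > Wed 11:00? ✗; end Wed 00:00 >= Wed 02:00? ✗ → no.
task15: end Fri 01:00 > Wed 11:00? ✓; end Fri 01:00 >= Wed 02:00? ✓ → yes.
task16: end Sat 21:00 > Wed 11:00? ✓; end Sat 21:00 >= Wed 02:00? ✓ → yes.
task18: end Sun 16:00 > Wed 11:00? ✓; end Sun 16:00 >= Wed 02:00? ✓ → yes.
task19: end Sun 09:00 > Wed 11:00? ✓; end Sun 09:00 >= Wed 02:00? ✓ → yes.
task20: end Sun 01:00 > Wed 11:00? ✓; end Sun 01:00 >= Wed 02:00? ✓ → yes.
task21: end Sun 03:00 > Wed 11:00? ✓; end Sun 03:00 >= Wed 02:00? ✓ → yes.
Result: task11, task12, task15, task16, task18, task19, task20, task21.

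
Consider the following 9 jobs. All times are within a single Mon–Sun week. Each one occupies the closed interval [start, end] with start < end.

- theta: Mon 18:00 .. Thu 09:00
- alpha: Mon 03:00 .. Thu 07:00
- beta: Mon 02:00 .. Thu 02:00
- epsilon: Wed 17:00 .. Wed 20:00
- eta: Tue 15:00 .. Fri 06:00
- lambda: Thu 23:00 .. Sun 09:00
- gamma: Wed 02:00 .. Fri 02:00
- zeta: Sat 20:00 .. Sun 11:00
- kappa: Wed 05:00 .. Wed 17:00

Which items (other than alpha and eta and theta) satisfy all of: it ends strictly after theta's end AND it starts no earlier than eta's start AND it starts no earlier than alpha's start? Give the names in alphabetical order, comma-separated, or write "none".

Conditions: its end is strictly after theta's end (X.end > Thu 09:00) AND its start is no earlier than eta's start (X.start >= Tue 15:00) AND its start is no earlier than alpha's start (X.start >= Mon 03:00).
beta: end Thu 02:00 > Thu 09:00? ✗; start Mon 02:00 >= Tue 15:00? ✗; start Mon 02:00 >= Mon 03:00? ✗ → no.
epsilon: end Wed 20:00 > Thu 09:00? ✗; start Wed 17:00 >= Tue 15:00? ✓; start Wed 17:00 >= Mon 03:00? ✓ → no.
gamma: end Fri 02:00 > Thu 09:00? ✓; start Wed 02:00 >= Tue 15:00? ✓; start Wed 02:00 >= Mon 03:00? ✓ → yes.
kappa: end Wed 17:00 > Thu 09:00? ✗; start Wed 05:00 >= Tue 15:00? ✓; start Wed 05:00 >= Mon 03:00? ✓ → no.
lambda: end Sun 09:00 > Thu 09:00? ✓; start Thu 23:00 >= Tue 15:00? ✓; start Thu 23:00 >= Mon 03:00? ✓ → yes.
zeta: end Sun 11:00 > Thu 09:00? ✓; start Sat 20:00 >= Tue 15:00? ✓; start Sat 20:00 >= Mon 03:00? ✓ → yes.
Result: gamma, lambda, zeta.

gamma, lambda, zeta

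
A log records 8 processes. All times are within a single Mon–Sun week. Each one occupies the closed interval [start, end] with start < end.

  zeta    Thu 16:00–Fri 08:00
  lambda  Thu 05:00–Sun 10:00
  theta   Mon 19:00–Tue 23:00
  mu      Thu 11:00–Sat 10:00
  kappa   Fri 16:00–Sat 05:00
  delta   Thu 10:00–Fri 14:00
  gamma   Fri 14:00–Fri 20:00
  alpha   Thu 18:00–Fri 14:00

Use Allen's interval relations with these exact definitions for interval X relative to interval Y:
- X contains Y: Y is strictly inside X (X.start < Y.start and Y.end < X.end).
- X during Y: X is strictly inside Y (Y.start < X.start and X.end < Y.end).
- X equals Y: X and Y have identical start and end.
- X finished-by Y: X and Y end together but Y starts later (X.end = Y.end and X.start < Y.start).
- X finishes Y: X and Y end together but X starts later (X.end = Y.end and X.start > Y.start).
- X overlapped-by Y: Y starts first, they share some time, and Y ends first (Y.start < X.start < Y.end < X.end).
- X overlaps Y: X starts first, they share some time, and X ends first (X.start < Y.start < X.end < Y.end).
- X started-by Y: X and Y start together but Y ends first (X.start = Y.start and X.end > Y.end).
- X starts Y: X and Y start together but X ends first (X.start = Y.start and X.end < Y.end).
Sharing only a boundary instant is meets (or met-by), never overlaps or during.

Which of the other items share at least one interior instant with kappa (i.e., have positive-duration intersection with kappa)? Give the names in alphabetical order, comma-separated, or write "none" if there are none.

gamma, lambda, mu

Target kappa = [Fri 16:00, Sat 05:00].
alpha [Thu 18:00, Fri 14:00] → before → no.
delta [Thu 10:00, Fri 14:00] → before → no.
gamma [Fri 14:00, Fri 20:00] → overlaps → yes.
lambda [Thu 05:00, Sun 10:00] → contains → yes.
mu [Thu 11:00, Sat 10:00] → contains → yes.
theta [Mon 19:00, Tue 23:00] → before → no.
zeta [Thu 16:00, Fri 08:00] → before → no.
Result: gamma, lambda, mu.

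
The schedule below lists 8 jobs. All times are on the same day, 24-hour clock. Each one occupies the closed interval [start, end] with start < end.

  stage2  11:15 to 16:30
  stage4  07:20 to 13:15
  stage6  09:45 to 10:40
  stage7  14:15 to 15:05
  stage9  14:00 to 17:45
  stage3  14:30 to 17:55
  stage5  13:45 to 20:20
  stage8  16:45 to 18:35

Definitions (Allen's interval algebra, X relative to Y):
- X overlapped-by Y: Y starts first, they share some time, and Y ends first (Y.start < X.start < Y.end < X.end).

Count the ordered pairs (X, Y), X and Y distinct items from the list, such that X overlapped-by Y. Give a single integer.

Checking all 56 ordered pairs for relation 'overlapped-by'; matching pairs in alphabetical order:
(stage2, stage4): stage2 overlapped-by stage4 ✓
(stage3, stage2): stage3 overlapped-by stage2 ✓
(stage3, stage7): stage3 overlapped-by stage7 ✓
(stage3, stage9): stage3 overlapped-by stage9 ✓
(stage5, stage2): stage5 overlapped-by stage2 ✓
(stage8, stage3): stage8 overlapped-by stage3 ✓
(stage8, stage9): stage8 overlapped-by stage9 ✓
(stage9, stage2): stage9 overlapped-by stage2 ✓
Count: 8.

8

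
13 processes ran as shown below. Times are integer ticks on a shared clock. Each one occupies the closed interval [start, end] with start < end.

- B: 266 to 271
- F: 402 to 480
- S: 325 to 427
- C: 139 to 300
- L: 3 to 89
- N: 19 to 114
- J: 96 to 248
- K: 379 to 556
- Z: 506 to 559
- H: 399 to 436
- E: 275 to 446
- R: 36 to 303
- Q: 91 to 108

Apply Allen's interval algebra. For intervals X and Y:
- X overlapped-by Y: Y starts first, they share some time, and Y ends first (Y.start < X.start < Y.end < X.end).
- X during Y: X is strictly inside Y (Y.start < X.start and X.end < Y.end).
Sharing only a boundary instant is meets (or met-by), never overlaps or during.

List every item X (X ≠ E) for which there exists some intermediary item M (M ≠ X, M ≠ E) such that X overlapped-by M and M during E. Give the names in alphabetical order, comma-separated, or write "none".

F, H, K

Target E = [275, 446].
Intermediaries M with M during E: H, S.
Via H — items with X overlapped-by H: F.
Via S — items with X overlapped-by S: F, H, K.
Union: F, H, K.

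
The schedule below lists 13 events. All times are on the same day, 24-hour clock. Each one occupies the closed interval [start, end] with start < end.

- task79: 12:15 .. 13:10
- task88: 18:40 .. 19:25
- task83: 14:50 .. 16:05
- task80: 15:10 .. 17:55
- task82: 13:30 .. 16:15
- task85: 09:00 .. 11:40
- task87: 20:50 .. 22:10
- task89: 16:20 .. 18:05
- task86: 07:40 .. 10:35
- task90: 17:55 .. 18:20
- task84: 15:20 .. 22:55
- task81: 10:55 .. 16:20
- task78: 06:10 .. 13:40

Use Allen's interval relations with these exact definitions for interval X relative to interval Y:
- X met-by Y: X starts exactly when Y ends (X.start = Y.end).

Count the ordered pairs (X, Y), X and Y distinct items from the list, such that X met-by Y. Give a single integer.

Checking all 156 ordered pairs for relation 'met-by'; matching pairs in alphabetical order:
(task89, task81): task89 met-by task81 ✓
(task90, task80): task90 met-by task80 ✓
Count: 2.

2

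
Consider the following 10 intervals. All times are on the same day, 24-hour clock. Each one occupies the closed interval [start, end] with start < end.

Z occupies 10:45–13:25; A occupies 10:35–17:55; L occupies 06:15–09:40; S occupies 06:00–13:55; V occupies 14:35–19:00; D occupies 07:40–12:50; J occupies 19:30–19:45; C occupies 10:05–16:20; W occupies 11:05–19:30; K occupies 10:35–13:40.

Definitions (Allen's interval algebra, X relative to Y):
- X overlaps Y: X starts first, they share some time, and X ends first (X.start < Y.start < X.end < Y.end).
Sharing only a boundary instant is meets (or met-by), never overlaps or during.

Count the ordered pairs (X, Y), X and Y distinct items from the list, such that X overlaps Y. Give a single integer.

Checking all 90 ordered pairs for relation 'overlaps'; matching pairs in alphabetical order:
(A, V): A overlaps V ✓
(A, W): A overlaps W ✓
(C, A): C overlaps A ✓
(C, V): C overlaps V ✓
(C, W): C overlaps W ✓
(D, A): D overlaps A ✓
(D, C): D overlaps C ✓
(D, K): D overlaps K ✓
(D, W): D overlaps W ✓
(D, Z): D overlaps Z ✓
(K, W): K overlaps W ✓
(L, D): L overlaps D ✓
(S, A): S overlaps A ✓
(S, C): S overlaps C ✓
(S, W): S overlaps W ✓
(Z, W): Z overlaps W ✓
Count: 16.

16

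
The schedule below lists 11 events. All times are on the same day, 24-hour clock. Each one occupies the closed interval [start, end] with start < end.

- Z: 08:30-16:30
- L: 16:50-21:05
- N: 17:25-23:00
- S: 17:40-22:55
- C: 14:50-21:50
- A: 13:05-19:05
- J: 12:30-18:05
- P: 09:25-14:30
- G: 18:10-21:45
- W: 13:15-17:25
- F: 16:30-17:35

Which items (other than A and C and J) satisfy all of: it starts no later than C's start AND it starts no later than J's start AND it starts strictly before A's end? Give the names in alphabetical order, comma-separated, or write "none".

P, Z

Conditions: its start is no later than C's start (X.start <= 14:50) AND its start is no later than J's start (X.start <= 12:30) AND its start is strictly before A's end (X.start < 19:05).
F: start 16:30 <= 14:50? ✗; start 16:30 <= 12:30? ✗; start 16:30 < 19:05? ✓ → no.
G: start 18:10 <= 14:50? ✗; start 18:10 <= 12:30? ✗; start 18:10 < 19:05? ✓ → no.
L: start 16:50 <= 14:50? ✗; start 16:50 <= 12:30? ✗; start 16:50 < 19:05? ✓ → no.
N: start 17:25 <= 14:50? ✗; start 17:25 <= 12:30? ✗; start 17:25 < 19:05? ✓ → no.
P: start 09:25 <= 14:50? ✓; start 09:25 <= 12:30? ✓; start 09:25 < 19:05? ✓ → yes.
S: start 17:40 <= 14:50? ✗; start 17:40 <= 12:30? ✗; start 17:40 < 19:05? ✓ → no.
W: start 13:15 <= 14:50? ✓; start 13:15 <= 12:30? ✗; start 13:15 < 19:05? ✓ → no.
Z: start 08:30 <= 14:50? ✓; start 08:30 <= 12:30? ✓; start 08:30 < 19:05? ✓ → yes.
Result: P, Z.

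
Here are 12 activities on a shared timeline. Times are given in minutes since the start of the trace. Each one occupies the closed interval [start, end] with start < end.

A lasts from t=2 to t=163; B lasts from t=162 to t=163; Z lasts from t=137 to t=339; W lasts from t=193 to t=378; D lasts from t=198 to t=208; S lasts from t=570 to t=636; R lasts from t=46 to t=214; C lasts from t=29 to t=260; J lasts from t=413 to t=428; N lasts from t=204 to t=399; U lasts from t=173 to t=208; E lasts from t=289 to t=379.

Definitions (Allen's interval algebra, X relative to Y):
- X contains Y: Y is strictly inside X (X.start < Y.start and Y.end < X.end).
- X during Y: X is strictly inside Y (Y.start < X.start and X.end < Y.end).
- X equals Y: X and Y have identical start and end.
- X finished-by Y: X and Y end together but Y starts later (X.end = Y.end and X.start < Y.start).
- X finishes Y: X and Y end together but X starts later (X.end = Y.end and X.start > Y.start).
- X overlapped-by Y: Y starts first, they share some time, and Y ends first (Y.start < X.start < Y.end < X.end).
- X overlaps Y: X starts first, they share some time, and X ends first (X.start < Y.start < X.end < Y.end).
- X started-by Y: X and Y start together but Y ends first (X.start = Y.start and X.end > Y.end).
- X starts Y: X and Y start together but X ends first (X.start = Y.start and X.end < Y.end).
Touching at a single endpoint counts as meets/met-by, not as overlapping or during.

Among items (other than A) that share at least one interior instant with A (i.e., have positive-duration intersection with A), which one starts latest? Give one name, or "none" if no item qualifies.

Target A = [t=2, t=163].
B [t=162, t=163] → finishes → candidate.
C [t=29, t=260] → overlapped-by → candidate.
D [t=198, t=208] → after → excluded.
E [t=289, t=379] → after → excluded.
J [t=413, t=428] → after → excluded.
N [t=204, t=399] → after → excluded.
R [t=46, t=214] → overlapped-by → candidate.
S [t=570, t=636] → after → excluded.
U [t=173, t=208] → after → excluded.
W [t=193, t=378] → after → excluded.
Z [t=137, t=339] → overlapped-by → candidate.
Among candidates, latest start is t=162 → B.

B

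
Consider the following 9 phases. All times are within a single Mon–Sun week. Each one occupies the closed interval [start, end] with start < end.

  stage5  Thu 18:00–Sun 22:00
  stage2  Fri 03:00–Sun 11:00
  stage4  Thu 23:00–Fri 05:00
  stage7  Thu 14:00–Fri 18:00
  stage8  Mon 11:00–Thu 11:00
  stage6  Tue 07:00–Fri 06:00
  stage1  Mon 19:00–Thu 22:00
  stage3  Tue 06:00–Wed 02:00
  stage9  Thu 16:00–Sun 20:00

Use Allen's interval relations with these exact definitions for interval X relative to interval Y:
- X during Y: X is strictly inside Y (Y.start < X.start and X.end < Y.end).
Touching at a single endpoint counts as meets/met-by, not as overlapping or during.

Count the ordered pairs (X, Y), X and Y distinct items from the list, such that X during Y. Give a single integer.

8

Checking all 72 ordered pairs for relation 'during'; matching pairs in alphabetical order:
(stage2, stage5): stage2 during stage5 ✓
(stage2, stage9): stage2 during stage9 ✓
(stage3, stage1): stage3 during stage1 ✓
(stage3, stage8): stage3 during stage8 ✓
(stage4, stage5): stage4 during stage5 ✓
(stage4, stage6): stage4 during stage6 ✓
(stage4, stage7): stage4 during stage7 ✓
(stage4, stage9): stage4 during stage9 ✓
Count: 8.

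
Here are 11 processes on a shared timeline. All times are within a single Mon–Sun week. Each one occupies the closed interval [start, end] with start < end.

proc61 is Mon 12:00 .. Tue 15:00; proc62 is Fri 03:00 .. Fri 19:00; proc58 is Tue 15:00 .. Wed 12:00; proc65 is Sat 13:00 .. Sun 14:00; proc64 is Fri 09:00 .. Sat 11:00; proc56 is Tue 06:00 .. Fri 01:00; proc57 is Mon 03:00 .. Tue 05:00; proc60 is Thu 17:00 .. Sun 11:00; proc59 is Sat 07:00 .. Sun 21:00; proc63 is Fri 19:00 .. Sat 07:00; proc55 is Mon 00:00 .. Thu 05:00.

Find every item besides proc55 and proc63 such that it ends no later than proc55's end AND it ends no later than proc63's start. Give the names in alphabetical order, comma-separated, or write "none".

Conditions: its end is no later than proc55's end (X.end <= Thu 05:00) AND its end is no later than proc63's start (X.end <= Fri 19:00).
proc56: end Fri 01:00 <= Thu 05:00? ✗; end Fri 01:00 <= Fri 19:00? ✓ → no.
proc57: end Tue 05:00 <= Thu 05:00? ✓; end Tue 05:00 <= Fri 19:00? ✓ → yes.
proc58: end Wed 12:00 <= Thu 05:00? ✓; end Wed 12:00 <= Fri 19:00? ✓ → yes.
proc59: end Sun 21:00 <= Thu 05:00? ✗; end Sun 21:00 <= Fri 19:00? ✗ → no.
proc60: end Sun 11:00 <= Thu 05:00? ✗; end Sun 11:00 <= Fri 19:00? ✗ → no.
proc61: end Tue 15:00 <= Thu 05:00? ✓; end Tue 15:00 <= Fri 19:00? ✓ → yes.
proc62: end Fri 19:00 <= Thu 05:00? ✗; end Fri 19:00 <= Fri 19:00? ✓ → no.
proc64: end Sat 11:00 <= Thu 05:00? ✗; end Sat 11:00 <= Fri 19:00? ✗ → no.
proc65: end Sun 14:00 <= Thu 05:00? ✗; end Sun 14:00 <= Fri 19:00? ✗ → no.
Result: proc57, proc58, proc61.

proc57, proc58, proc61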